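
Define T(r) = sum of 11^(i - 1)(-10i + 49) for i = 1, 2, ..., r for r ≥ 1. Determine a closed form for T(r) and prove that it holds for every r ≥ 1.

T(r) = 11^r(-r + 5) - 5

We claim T(r) = 11^r(-r + 5) - 5 for all r ≥ 1.
When r = 1: T(1) = 39, and the closed form gives 39. They agree.
Suppose the result is true for r = i, so T(i) = 11^i(-i + 5) - 5.
Then T(i+1) = T(i) + (11^i(-10i + 39)) = (11^i(-i + 5) - 5) + (11^i(-10i + 39)).
Simplifying, T(i+1) = -11·11^i·i + 44·11^i - 5 = 11^(i+1)(-(i+1) + 5) - 5,
which is the closed form with r = i+1.
By the principle of mathematical induction, the result holds for all r ≥ 1.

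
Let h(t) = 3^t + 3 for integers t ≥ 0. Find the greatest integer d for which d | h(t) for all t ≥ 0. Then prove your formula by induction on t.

Computing the first values: h(0) = 4 and h(1) = 6; gcd(4, 6) = 2, so d ≤ 2.
We prove 2 | 3^t + 3 for all t ≥ 0 by induction on t.
Base step (t = 0): h(0) = 4 = 2·(2), so 2 | h(0).
Inductive step: suppose the statement holds for some i ≥ 0, i.e. 2 | h(i). Then
h(i+1) = 3^(i+1) + 3 = 3·(3^i + 3) - 6 = 3·h(i) - 6. The first term is divisible by 2 by the inductive hypothesis, and -6 is divisible by 2. Hence 2 | h(i+1).
This completes the induction.
Therefore the largest such d is 2.

d = 2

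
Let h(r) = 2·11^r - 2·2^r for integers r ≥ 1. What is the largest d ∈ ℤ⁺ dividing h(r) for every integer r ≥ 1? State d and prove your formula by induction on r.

Computing the first values: h(1) = 18 and h(2) = 234; gcd(18, 234) = 18, so d ≤ 18.
We prove 18 | 2·11^r - 2·2^r for all r ≥ 1 by induction on r.
For the base case r = 1: h(1) = 18 = 18·(1), so 18 | h(1).
For the inductive step, assume it holds for an arbitrary i ≥ 1, i.e. 18 | h(i). Then
h(i+1) − 11·h(i) = (2·11^(i+1) - 2·2^(i+1)) − 11·(2·11^i - 2·2^i) = (-2)·2^i·(2 − 11) = (18)·2^i. Since 18 | h(i) by the inductive hypothesis, 18 | 11·h(i); and 18 | 18 since 18 = 18·1. Therefore 18 | h(i+1).
By induction, the statement is established for all r ≥ 1.
Therefore the largest such d is 18.

d = 18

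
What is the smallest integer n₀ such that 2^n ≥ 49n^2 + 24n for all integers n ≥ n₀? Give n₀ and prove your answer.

At n = 13: 8192 < 8593, so the inequality fails and n₀ ≥ 14. We prove 2^n ≥ 49n^2 + 24n for all n ≥ 14.
When n = 14: 2^n = 16384 and 49n^2 + 24n = 9940, so 16384 ≥ 9940.
Inductive step: suppose the statement holds for some p ≥ 14, so 2^p ≥ 49p^2 + 24p.
Then 2^(p + 1) = 2·(2^p) ≥ 2·(49p^2 + 24p).
Also, for p ≥ 14 we have 2·(49p^2 + 24p) ≥ 49(p+1)^2 + 24(p+1), since 2·(49p^2 + 24p) − (49(p+1)^2 + 24(p+1)) = 49p^2 - 74p - 73, which is nonnegative for all p ≥ 14.
Combining, 2^(p + 1) ≥ 49(p+1)^2 + 24(p+1).
By the principle of mathematical induction, the result holds for all n ≥ 14.
Hence the smallest such n₀ is 14.

n₀ = 14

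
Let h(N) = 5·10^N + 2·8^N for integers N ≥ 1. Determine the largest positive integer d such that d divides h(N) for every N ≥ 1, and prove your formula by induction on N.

d = 2

Computing the first values: h(1) = 66 and h(2) = 628; gcd(66, 628) = 2, so d ≤ 2.
We prove 2 | 5·10^N + 2·8^N for all N ≥ 1 by induction on N.
Base step (N = 1): h(1) = 66 = 2·(33), so 2 | h(1).
Inductive step: suppose the statement holds for some i ≥ 1, i.e. 2 | h(i). Then
h(i+1) − 10·h(i) = (5·10^(i+1) + 2·8^(i+1)) − 10·(5·10^i + 2·8^i) = (2)·8^i·(8 − 10) = (-4)·8^i. Since 2 | h(i) by the inductive hypothesis, 2 | 10·h(i); and 2 | -4 since -4 = 2·-2. Therefore 2 | h(i+1).
By the principle of mathematical induction, the result holds for all N ≥ 1.
Therefore the largest such d is 2.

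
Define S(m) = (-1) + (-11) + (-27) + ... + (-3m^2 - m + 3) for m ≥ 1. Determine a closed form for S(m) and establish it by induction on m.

S(m) = -m(m^2 + 2m - 2)

We claim S(m) = -m(m^2 + 2m - 2) for all m ≥ 1.
For the base case m = 1: S(1) = -1, and the closed form gives -1. They agree.
Inductive step: suppose the statement holds for some i ≥ 1, so S(i) = i(-i^2 - 2i + 2).
Then S(i+1) = S(i) + (-i - 3(i + 1)^2 + 2) = (i(-i^2 - 2i + 2)) + (-i - 3(i + 1)^2 + 2).
Simplifying, S(i+1) = -(i + 1)(i^2 + 4i + 1) = -(i+1)((i+1)^2 + 2(i+1) - 2),
which is the closed form with m = i+1.
By the principle of mathematical induction, the result holds for all m ≥ 1.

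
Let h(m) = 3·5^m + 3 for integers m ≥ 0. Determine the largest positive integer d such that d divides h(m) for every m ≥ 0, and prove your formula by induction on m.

d = 6

Computing the first values: h(0) = 6 and h(1) = 18; gcd(6, 18) = 6, so d ≤ 6.
We prove 6 | 3·5^m + 3 for all m ≥ 0 by induction on m.
Base step (m = 0): h(0) = 6 = 6·(1), so 6 | h(0).
Inductive step: suppose the statement holds for some j ≥ 0, i.e. 6 | h(j). Then
h(j+1) = 3·5^(j+1) + 3 = 5·(3·5^j + 3) - 12 = 5·h(j) - 12. The first term is divisible by 6 by the inductive hypothesis, and -12 is divisible by 6. Hence 6 | h(j+1).
By induction, the statement is established for all m ≥ 0.
Therefore the largest such d is 6.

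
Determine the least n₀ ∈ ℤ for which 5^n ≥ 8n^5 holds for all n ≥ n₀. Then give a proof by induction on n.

At n = 7: 78125 < 134456, so the inequality fails and n₀ ≥ 8. We prove 5^n ≥ 8n^5 for all n ≥ 8.
Base step (n = 8): 5^n = 390625 and 8n^5 = 262144, so 390625 ≥ 262144.
Suppose the result is true for n = r, so 5^r ≥ 8r^5.
Then 5^(r + 1) = 5·(5^r) ≥ 5·(8r^5).
Also, for r ≥ 8 we have 5·(8r^5) ≥ 8(r+1)^5, since 5 ≥ (1 + 1/r)^5 for all r ≥ 8.
Combining, 5^(r + 1) ≥ 8(r+1)^5.
By the principle of mathematical induction, the result holds for all n ≥ 8.
Hence the smallest such n₀ is 8.

n₀ = 8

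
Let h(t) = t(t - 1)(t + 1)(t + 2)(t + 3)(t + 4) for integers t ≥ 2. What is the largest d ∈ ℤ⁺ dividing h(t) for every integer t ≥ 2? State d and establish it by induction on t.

Computing the first values: h(2) = 720 and h(3) = 5040; gcd(720, 5040) = 720, so d ≤ 720.
We prove 720 | t(t - 1)(t + 1)(t + 2)(t + 3)(t + 4) for all t ≥ 2 by induction on t.
When t = 2: h(2) = 720 = 720·(1), so 720 | h(2).
Inductive step: suppose the statement holds for some k ≥ 2, i.e. 720 | h(k). Then
h(k+1) − h(k) = k·(k+1)·(k+2)·(k+3)·(k+4)·(k+5) − (k-1)·k·(k+1)·(k+2)·(k+3)·(k+4) = k·(k+1)·(k+2)·(k+3)·(k+4)·[(k+5) − (k-1)] = 6·k·(k+1)·(k+2)·(k+3)·(k+4). The product of 5 consecutive integers is divisible by (5)! = 120, so h(k+1) − h(k) is divisible by 6·120 = 720. By the inductive hypothesis 720 | h(k), hence 720 | h(k+1).
By induction, the statement is established for all t ≥ 2.
Therefore the largest such d is 720.

d = 720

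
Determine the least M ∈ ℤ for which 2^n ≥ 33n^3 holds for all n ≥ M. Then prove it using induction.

At n = 17: 131072 < 162129, so the inequality fails and M ≥ 18. We prove 2^n ≥ 33n^3 for all n ≥ 18.
When n = 18: 2^n = 262144 and 33n^3 = 192456, so 262144 ≥ 192456.
Inductive step: suppose the statement holds for some j ≥ 18, so 2^j ≥ 33j^3.
Then 2^(j + 1) = 2·(2^j) ≥ 2·(33j^3).
Also, for j ≥ 18 we have 2·(33j^3) ≥ 33(j+1)^3, since 2 ≥ (1 + 1/j)^3 for all j ≥ 18.
Combining, 2^(j + 1) ≥ 33(j+1)^3.
By the principle of mathematical induction, the result holds for all n ≥ 18.
Hence the smallest such M is 18.

M = 18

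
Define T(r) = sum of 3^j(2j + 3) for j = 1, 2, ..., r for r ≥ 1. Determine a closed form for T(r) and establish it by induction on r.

We claim T(r) = 3·3^r(r + 1) - 3 for all r ≥ 1.
Base step (r = 1): T(1) = 15, and the closed form gives 15. They agree.
Suppose the result is true for r = j, so T(j) = 3·3^j(j + 1) - 3.
Then T(j+1) = T(j) + (3^(j + 1)(2j + 5)) = (3·3^j(j + 1) - 3) + (3^(j + 1)(2j + 5)).
Simplifying, T(j+1) = 9·3^j·j + 18·3^j - 3 = 3·3^(j+1)((j+1) + 1) - 3,
which is the closed form with r = j+1.
By the principle of mathematical induction, the result holds for all r ≥ 1.

T(r) = 3·3^r(r + 1) - 3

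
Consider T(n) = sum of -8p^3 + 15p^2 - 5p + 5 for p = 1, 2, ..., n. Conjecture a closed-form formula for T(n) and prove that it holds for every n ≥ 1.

We claim T(n) = -n(2n^3 - n^2 - 3n - 5) for all n ≥ 1.
When n = 1: T(1) = 7, and the closed form gives 7. They agree.
For the inductive step, assume it holds for an arbitrary p ≥ 1, so T(p) = p(-2p^3 + p^2 + 3p + 5).
Then T(p+1) = T(p) + (-8p^3 - 9p^2 + p + 7) = (p(-2p^3 + p^2 + 3p + 5)) + (-8p^3 - 9p^2 + p + 7).
Simplifying, T(p+1) = -(p + 1)(2p^3 + 5p^2 + p - 7) = -(p+1)(2(p+1)^3 - (p+1)^2 - 3(p+1) - 5),
which is the closed form with n = p+1.
Hence, by induction on n, the claim holds for every n ≥ 1.

T(n) = -n(2n^3 - n^2 - 3n - 5)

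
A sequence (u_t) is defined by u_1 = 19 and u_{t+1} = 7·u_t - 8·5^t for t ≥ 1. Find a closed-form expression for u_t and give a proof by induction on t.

Computing the first terms: u_1 = 19, u_2 = 93, u_3 = 451. This suggests u_t = 4·5^t - 7^(t - 1).
Base step (t = 1): the formula gives 19 = 19 = u_1.
Inductive step: assume the claim holds for t = m, so u_m = 4·5^m - 7^(m - 1).
Then u_{m+1} = 7·u_m - 8·5^m = 7·(4·5^m - 7^(m - 1)) - 8·5^m = 4·5^(m + 1) - 7^m = 4·5^(m+1) - 7^((m+1) - 1),
which is the claimed formula at t = m+1.
By the principle of mathematical induction, the result holds for all t ≥ 1.

u_t = 4·5^t - 7^(t - 1)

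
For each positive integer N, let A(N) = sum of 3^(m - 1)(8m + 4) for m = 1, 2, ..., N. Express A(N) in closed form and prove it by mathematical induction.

A(N) = 4·3^N·N

We claim A(N) = 4·3^N·N for all N ≥ 1.
Base step (N = 1): A(1) = 12, and the closed form gives 12. They agree.
Suppose the result is true for N = m, so A(m) = 4·3^m·m.
Then A(m+1) = A(m) + (3^m(8m + 12)) = (4·3^m·m) + (3^m(8m + 12)).
Simplifying, A(m+1) = 12·3^m(m + 1) = 4·3^(m+1)·(m+1),
which is the closed form with N = m+1.
This completes the induction.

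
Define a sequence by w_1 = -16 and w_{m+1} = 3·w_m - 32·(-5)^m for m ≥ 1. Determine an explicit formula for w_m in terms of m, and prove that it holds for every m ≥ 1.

w_m = 4(-5)^m + 4·3^(m - 1)

Computing the first terms: w_1 = -16, w_2 = 112, w_3 = -464. This suggests w_m = 4(-5)^m + 4·3^(m - 1).
Base case (m = 1): the formula gives -16 = -16 = w_1.
Inductive step: assume the claim holds for m = r, so w_r = 4(-5)^r + 4·3^(r - 1).
Then w_{r+1} = 3·w_r - 32·(-5)^r = 3·(4(-5)^r + 4·3^(r - 1)) - 32·(-5)^r = 4(-5)^(r + 1) + 4·3^r = 4(-5)^(r+1) + 4·3^((r+1) - 1),
which is the claimed formula at m = r+1.
Hence, by induction on m, the claim holds for every m ≥ 1.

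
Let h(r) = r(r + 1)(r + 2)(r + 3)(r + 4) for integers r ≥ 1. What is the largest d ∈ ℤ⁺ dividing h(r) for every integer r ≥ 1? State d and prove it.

Computing the first values: h(1) = 120 and h(2) = 720; gcd(120, 720) = 120, so d ≤ 120.
We prove 120 | r(r + 1)(r + 2)(r + 3)(r + 4) for all r ≥ 1 by induction on r.
Base case (r = 1): h(1) = 120 = 120·(1), so 120 | h(1).
For the inductive step, assume it holds for an arbitrary j ≥ 1, i.e. 120 | h(j). Then
h(j+1) − h(j) = (j+1)·(j+2)·(j+3)·(j+4)·(j+5) − j·(j+1)·(j+2)·(j+3)·(j+4) = (j+1)·(j+2)·(j+3)·(j+4)·[(j+5) − j] = 5·(j+1)·(j+2)·(j+3)·(j+4). The product of 4 consecutive integers is divisible by (4)! = 24, so h(j+1) − h(j) is divisible by 5·24 = 120. By the inductive hypothesis 120 | h(j), hence 120 | h(j+1).
Hence, by induction on r, the claim holds for every r ≥ 1.
Therefore the largest such d is 120.

d = 120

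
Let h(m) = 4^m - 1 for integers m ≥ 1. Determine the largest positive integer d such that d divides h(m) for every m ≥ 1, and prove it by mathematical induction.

d = 3

Computing the first values: h(1) = 3 and h(2) = 15; gcd(3, 15) = 3, so d ≤ 3.
We prove 3 | 4^m - 1 for all m ≥ 1 by induction on m.
Base case (m = 1): h(1) = 3 = 3·(1), so 3 | h(1).
For the inductive step, assume it holds for an arbitrary i ≥ 1, i.e. 3 | h(i). Then
4^{i+1} − 1^{i+1} = 4·4^i − 1·1^i = 4·(4^i − 1^i) + (3)·1^i. The first term is divisible by 3 by the inductive hypothesis, and the second term (3)·1^i is divisible by 3 since 3 | 3. Hence 3 | h(i+1).
Hence, by induction on m, the claim holds for every m ≥ 1.
Therefore the largest such d is 3.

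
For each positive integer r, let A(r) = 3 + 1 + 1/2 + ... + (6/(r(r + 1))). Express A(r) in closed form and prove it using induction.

We claim A(r) = 6r/(r + 1) for all r ≥ 1.
Base case (r = 1): A(1) = 3, and the closed form gives 3. They agree.
Suppose the result is true for r = j, so A(j) = 6j/(j + 1).
Then A(j+1) = A(j) + (6/((j + 1)(j + 2))) = (6j/(j + 1)) + (6/((j + 1)(j + 2))).
Simplifying, A(j+1) = 6(j + 1)/(j + 2) = 6(j+1)/((j+1) + 1),
which is the closed form with r = j+1.
By the principle of mathematical induction, the result holds for all r ≥ 1.

A(r) = 6r/(r + 1)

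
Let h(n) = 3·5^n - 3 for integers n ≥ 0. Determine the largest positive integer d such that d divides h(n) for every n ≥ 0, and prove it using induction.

d = 12

Computing the first values: h(0) = 0 and h(1) = 12; gcd(0, 12) = 12, so d ≤ 12.
We prove 12 | 3·5^n - 3 for all n ≥ 0 by induction on n.
Base step (n = 0): h(0) = 0 = 12·(0), so 12 | h(0).
Inductive step: assume the claim holds for n = i, i.e. 12 | h(i). Then
h(i+1) = 3·5^(i+1) - 3 = 5·(3·5^i - 3) + 12 = 5·h(i) + 12. The first term is divisible by 12 by the inductive hypothesis, and 12 is divisible by 12. Hence 12 | h(i+1).
By the principle of mathematical induction, the result holds for all n ≥ 0.
Therefore the largest such d is 12.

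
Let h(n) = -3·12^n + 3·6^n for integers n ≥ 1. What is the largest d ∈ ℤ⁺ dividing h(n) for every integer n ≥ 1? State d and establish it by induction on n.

d = 18

Computing the first values: h(1) = -18 and h(2) = -324; gcd(-18, -324) = 18, so d ≤ 18.
We prove 18 | -3·12^n + 3·6^n for all n ≥ 1 by induction on n.
Base step (n = 1): h(1) = -18 = 18·(-1), so 18 | h(1).
Inductive step: assume the claim holds for n = p, i.e. 18 | h(p). Then
h(p+1) − 12·h(p) = (-3·12^(p+1) + 3·6^(p+1)) − 12·(-3·12^p + 3·6^p) = (3)·6^p·(6 − 12) = (-18)·6^p. Since 18 | h(p) by the inductive hypothesis, 18 | 12·h(p); and 18 | -18 since -18 = 18·-1. Therefore 18 | h(p+1).
By induction, the statement is established for all n ≥ 1.
Therefore the largest such d is 18.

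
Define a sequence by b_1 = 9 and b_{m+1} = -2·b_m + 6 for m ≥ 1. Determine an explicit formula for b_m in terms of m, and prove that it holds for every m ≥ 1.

Computing the first terms: b_1 = 9, b_2 = -12, b_3 = 30. This suggests b_m = 7(-2)^(m - 1) + 2.
Base step (m = 1): the formula gives 9 = 9 = b_1.
For the inductive step, assume it holds for an arbitrary i ≥ 1, so b_i = 7(-2)^(i - 1) + 2.
Then b_{i+1} = -2·b_i + 6 = -2·(7(-2)^(i - 1) + 2) + 6 = 7(-2)^i + 2 = 7(-2)^((i+1) - 1) + 2,
which is the claimed formula at m = i+1.
By induction, the statement is established for all m ≥ 1.

b_m = 7(-2)^(m - 1) + 2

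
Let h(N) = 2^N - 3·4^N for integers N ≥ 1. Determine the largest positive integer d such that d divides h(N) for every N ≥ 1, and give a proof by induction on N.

d = 2

Computing the first values: h(1) = -10 and h(2) = -44; gcd(-10, -44) = 2, so d ≤ 2.
We prove 2 | 2^N - 3·4^N for all N ≥ 1 by induction on N.
For the base case N = 1: h(1) = -10 = 2·(-5), so 2 | h(1).
Suppose the result is true for N = r, i.e. 2 | h(r). Then
h(r+1) − 4·h(r) = (2^(r+1) - 3·4^(r+1)) − 4·(2^r - 3·4^r) = (1)·2^r·(2 − 4) = (-2)·2^r. Since 2 | h(r) by the inductive hypothesis, 2 | 4·h(r); and 2 | -2 since -2 = 2·-1. Therefore 2 | h(r+1).
By induction, the statement is established for all N ≥ 1.
Therefore the largest such d is 2.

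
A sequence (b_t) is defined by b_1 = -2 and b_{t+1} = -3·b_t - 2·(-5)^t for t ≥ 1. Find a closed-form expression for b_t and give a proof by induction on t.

b_t = -(-3)^t + (-5)^t

Computing the first terms: b_1 = -2, b_2 = 16, b_3 = -98. This suggests b_t = -(-3)^t + (-5)^t.
Base case (t = 1): the formula gives -2 = -2 = b_1.
Inductive step: assume the claim holds for t = p, so b_p = -(-3)^p + (-5)^p.
Then b_{p+1} = -3·b_p - 2·(-5)^p = -3·(-(-3)^p + (-5)^p) - 2·(-5)^p = -(-3)^(p + 1) + (-5)^(p + 1),
which is the claimed formula at t = p+1.
By induction, the statement is established for all t ≥ 1.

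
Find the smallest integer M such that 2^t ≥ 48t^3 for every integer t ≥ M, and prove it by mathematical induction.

At t = 18: 262144 < 279936, so the inequality fails and M ≥ 19. We prove 2^t ≥ 48t^3 for all t ≥ 19.
Base case (t = 19): 2^t = 524288 and 48t^3 = 329232, so 524288 ≥ 329232.
For the inductive step, assume it holds for an arbitrary p ≥ 19, so 2^p ≥ 48p^3.
Then 2^(p + 1) = 2·(2^p) ≥ 2·(48p^3).
Also, for p ≥ 19 we have 2·(48p^3) ≥ 48(p+1)^3, since 2 ≥ (1 + 1/p)^3 for all p ≥ 19.
Combining, 2^(p + 1) ≥ 48(p+1)^3.
By the principle of mathematical induction, the result holds for all t ≥ 19.
Hence the smallest such M is 19.

M = 19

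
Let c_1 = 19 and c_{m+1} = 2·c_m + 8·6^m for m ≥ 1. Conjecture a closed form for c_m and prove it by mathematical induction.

c_m = 7·2^(m - 1) + 2·6^m

Computing the first terms: c_1 = 19, c_2 = 86, c_3 = 460. This suggests c_m = 7·2^(m - 1) + 2·6^m.
When m = 1: the formula gives 19 = 19 = c_1.
For the inductive step, assume it holds for an arbitrary j ≥ 1, so c_j = 7·2^(j - 1) + 2·6^j.
Then c_{j+1} = 2·c_j + 8·6^j = 2·(7·2^(j - 1) + 2·6^j) + 8·6^j = 7·2^j + 2·6^(j + 1) = 7·2^((j+1) - 1) + 2·6^(j+1),
which is the claimed formula at m = j+1.
Hence, by induction on m, the claim holds for every m ≥ 1.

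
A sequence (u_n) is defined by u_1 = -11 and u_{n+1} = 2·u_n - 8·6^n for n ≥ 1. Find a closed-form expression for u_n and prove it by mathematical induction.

u_n = 2^(n - 1) - 2·6^n

Computing the first terms: u_1 = -11, u_2 = -70, u_3 = -428. This suggests u_n = 2^(n - 1) - 2·6^n.
When n = 1: the formula gives -11 = -11 = u_1.
Inductive step: suppose the statement holds for some k ≥ 1, so u_k = 2^(k - 1) - 2·6^k.
Then u_{k+1} = 2·u_k - 8·6^k = 2·(2^(k - 1) - 2·6^k) - 8·6^k = 2^k - 2·6^(k + 1) = 2^((k+1) - 1) - 2·6^(k+1),
which is the claimed formula at n = k+1.
This completes the induction.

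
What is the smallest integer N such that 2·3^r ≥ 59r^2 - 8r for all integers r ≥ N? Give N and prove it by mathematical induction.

At r = 6: 1458 < 2076, so the inequality fails and N ≥ 7. We prove 2·3^r ≥ 59r^2 - 8r for all r ≥ 7.
Base case (r = 7): 2·3^r = 4374 and 59r^2 - 8r = 2835, so 4374 ≥ 2835.
Inductive step: assume the claim holds for r = j, so 2·3^j ≥ 59j^2 - 8j.
Then 2·3^(j + 1) = 3·(2·3^j) ≥ 3·(59j^2 - 8j).
Also, for j ≥ 7 we have 3·(59j^2 - 8j) ≥ 59(j+1)^2 - 8(j+1), since 3·(59j^2 - 8j) − (59(j+1)^2 - 8(j+1)) = 118j^2 - 134j - 51, which is nonnegative for all j ≥ 7.
Combining, 2·3^(j + 1) ≥ 59(j+1)^2 - 8(j+1).
Hence, by induction on r, the claim holds for every r ≥ 7.
Hence the smallest such N is 7.

N = 7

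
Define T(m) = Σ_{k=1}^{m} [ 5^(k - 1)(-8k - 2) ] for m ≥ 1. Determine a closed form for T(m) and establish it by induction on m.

T(m) = -2·5^m·m

We claim T(m) = -2·5^m·m for all m ≥ 1.
For the base case m = 1: T(1) = -10, and the closed form gives -10. They agree.
Inductive step: suppose the statement holds for some k ≥ 1, so T(k) = -2·5^k·k.
Then T(k+1) = T(k) + (5^k(-8k - 10)) = (-2·5^k·k) + (5^k(-8k - 10)).
Simplifying, T(k+1) = 10·5^k(-k - 1) = -2·5^(k+1)·(k+1),
which is the closed form with m = k+1.
By induction, the statement is established for all m ≥ 1.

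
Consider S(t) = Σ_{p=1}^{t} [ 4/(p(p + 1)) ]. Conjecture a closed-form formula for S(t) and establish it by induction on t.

We claim S(t) = 4t/(t + 1) for all t ≥ 1.
For the base case t = 1: S(1) = 2, and the closed form gives 2. They agree.
For the inductive step, assume it holds for an arbitrary p ≥ 1, so S(p) = 4p/(p + 1).
Then S(p+1) = S(p) + (4/((p + 1)(p + 2))) = (4p/(p + 1)) + (4/((p + 1)(p + 2))).
Simplifying, S(p+1) = 4(p + 1)/(p + 2) = 4(p+1)/((p+1) + 1),
which is the closed form with t = p+1.
Hence, by induction on t, the claim holds for every t ≥ 1.

S(t) = 4t/(t + 1)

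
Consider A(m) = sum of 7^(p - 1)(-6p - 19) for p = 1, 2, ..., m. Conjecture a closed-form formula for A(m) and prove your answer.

A(m) = -7^m(m + 3) + 3

We claim A(m) = -7^m(m + 3) + 3 for all m ≥ 1.
Base step (m = 1): A(1) = -25, and the closed form gives -25. They agree.
For the inductive step, assume it holds for an arbitrary p ≥ 1, so A(p) = -7^p(p + 3) + 3.
Then A(p+1) = A(p) + (7^p(-6p - 25)) = (-7^p(p + 3) + 3) + (7^p(-6p - 25)).
Simplifying, A(p+1) = -7·7^p·p - 28·7^p + 3 = -7^(p+1)((p+1) + 3) + 3,
which is the closed form with m = p+1.
By induction, the statement is established for all m ≥ 1.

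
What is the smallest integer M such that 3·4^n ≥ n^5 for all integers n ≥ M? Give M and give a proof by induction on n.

M = 6

At n = 5: 3072 < 3125, so the inequality fails and M ≥ 6. We prove 3·4^n ≥ n^5 for all n ≥ 6.
Base case (n = 6): 3·4^n = 12288 and n^5 = 7776, so 12288 ≥ 7776.
Suppose the result is true for n = k, so 3·4^k ≥ k^5.
Then 3·4^(k + 1) = 4·(3·4^k) ≥ 4·(k^5).
Also, for k ≥ 6 we have 4·(k^5) ≥ (k+1)^5, since 4 ≥ (1 + 1/k)^5 for all k ≥ 6.
Combining, 3·4^(k + 1) ≥ (k+1)^5.
Hence, by induction on n, the claim holds for every n ≥ 6.
Hence the smallest such M is 6.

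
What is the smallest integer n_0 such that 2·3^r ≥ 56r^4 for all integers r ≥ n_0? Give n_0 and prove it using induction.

At r = 12: 1062882 < 1161216, so the inequality fails and n_0 ≥ 13. We prove 2·3^r ≥ 56r^4 for all r ≥ 13.
Base case (r = 13): 2·3^r = 3188646 and 56r^4 = 1599416, so 3188646 ≥ 1599416.
Inductive step: assume the claim holds for r = p, so 2·3^p ≥ 56p^4.
Then 2·3^(p + 1) = 3·(2·3^p) ≥ 3·(56p^4).
Also, for p ≥ 13 we have 3·(56p^4) ≥ 56(p+1)^4, since 3 ≥ (1 + 1/p)^4 for all p ≥ 13.
Combining, 2·3^(p + 1) ≥ 56(p+1)^4.
Hence, by induction on r, the claim holds for every r ≥ 13.
Hence the smallest such n_0 is 13.

n_0 = 13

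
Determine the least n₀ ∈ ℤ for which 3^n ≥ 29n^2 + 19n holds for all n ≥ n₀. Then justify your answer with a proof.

n₀ = 7

At n = 6: 729 < 1158, so the inequality fails and n₀ ≥ 7. We prove 3^n ≥ 29n^2 + 19n for all n ≥ 7.
Base case (n = 7): 3^n = 2187 and 29n^2 + 19n = 1554, so 2187 ≥ 1554.
Inductive step: assume the claim holds for n = p, so 3^p ≥ 29p^2 + 19p.
Then 3^(p + 1) = 3·(3^p) ≥ 3·(29p^2 + 19p).
Also, for p ≥ 7 we have 3·(29p^2 + 19p) ≥ 29(p+1)^2 + 19(p+1), since 3·(29p^2 + 19p) − (29(p+1)^2 + 19(p+1)) = 58p^2 - 20p - 48, which is nonnegative for all p ≥ 7.
Combining, 3^(p + 1) ≥ 29(p+1)^2 + 19(p+1).
This completes the induction.
Hence the smallest such n₀ is 7.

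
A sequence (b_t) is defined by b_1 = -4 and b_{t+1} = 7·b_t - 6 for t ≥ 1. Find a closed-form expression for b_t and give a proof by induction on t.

Computing the first terms: b_1 = -4, b_2 = -34, b_3 = -244. This suggests b_t = -5·7^(t - 1) + 1.
Base step (t = 1): the formula gives -4 = -4 = b_1.
Inductive step: suppose the statement holds for some r ≥ 1, so b_r = -5·7^(r - 1) + 1.
Then b_{r+1} = 7·b_r - 6 = 7·(-5·7^(r - 1) + 1) - 6 = -5·7^r + 1 = -5·7^((r+1) - 1) + 1,
which is the claimed formula at t = r+1.
By the principle of mathematical induction, the result holds for all t ≥ 1.

b_t = -5·7^(t - 1) + 1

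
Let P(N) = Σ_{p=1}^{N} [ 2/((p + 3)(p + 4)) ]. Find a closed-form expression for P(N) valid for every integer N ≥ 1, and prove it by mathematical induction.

We claim P(N) = N/(2(N + 4)) for all N ≥ 1.
Base step (N = 1): P(1) = 1/10, and the closed form gives 1/10. They agree.
Inductive step: assume the claim holds for N = p, so P(p) = p/(2(p + 4)).
Then P(p+1) = P(p) + (2/((p + 4)(p + 5))) = (p/(2(p + 4))) + (2/((p + 4)(p + 5))).
Simplifying, P(p+1) = (p + 1)/(2(p + 5)) = (p+1)/(2((p+1) + 4)),
which is the closed form with N = p+1.
Hence, by induction on N, the claim holds for every N ≥ 1.

P(N) = N/(2(N + 4))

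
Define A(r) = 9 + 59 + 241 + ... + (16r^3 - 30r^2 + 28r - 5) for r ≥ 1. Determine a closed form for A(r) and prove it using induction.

We claim A(r) = r(4r^3 - 2r^2 + 3r + 4) for all r ≥ 1.
Base case (r = 1): A(1) = 9, and the closed form gives 9. They agree.
Inductive step: suppose the statement holds for some i ≥ 1, so A(i) = i(4i^3 - 2i^2 + 3i + 4).
Then A(i+1) = A(i) + (16i^3 + 18i^2 + 16i + 9) = (i(4i^3 - 2i^2 + 3i + 4)) + (16i^3 + 18i^2 + 16i + 9).
Simplifying, A(i+1) = (i + 1)(4i^3 + 10i^2 + 11i + 9) = (i+1)(4(i+1)^3 - 2(i+1)^2 + 3(i+1) + 4),
which is the closed form with r = i+1.
Hence, by induction on r, the claim holds for every r ≥ 1.

A(r) = r(4r^3 - 2r^2 + 3r + 4)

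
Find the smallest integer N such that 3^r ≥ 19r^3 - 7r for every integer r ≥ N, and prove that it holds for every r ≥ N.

N = 9

At r = 8: 6561 < 9672, so the inequality fails and N ≥ 9. We prove 3^r ≥ 19r^3 - 7r for all r ≥ 9.
Base case (r = 9): 3^r = 19683 and 19r^3 - 7r = 13788, so 19683 ≥ 13788.
Suppose the result is true for r = p, so 3^p ≥ 19p^3 - 7p.
Then 3^(p + 1) = 3·(3^p) ≥ 3·(19p^3 - 7p).
Also, for p ≥ 9 we have 3·(19p^3 - 7p) ≥ 19(p+1)^3 - 7(p+1), since 3·(19p^3 - 7p) − (19(p+1)^3 - 7(p+1)) = 38p^3 - 57p^2 - 71p - 12, which is nonnegative for all p ≥ 9.
Combining, 3^(p + 1) ≥ 19(p+1)^3 - 7(p+1).
This completes the induction.
Hence the smallest such N is 9.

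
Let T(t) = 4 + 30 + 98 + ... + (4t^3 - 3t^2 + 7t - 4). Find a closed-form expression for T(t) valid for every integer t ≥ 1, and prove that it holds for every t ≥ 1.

T(t) = t(t^3 + t^2 + 3t - 1)

We claim T(t) = t(t^3 + t^2 + 3t - 1) for all t ≥ 1.
Base step (t = 1): T(1) = 4, and the closed form gives 4. They agree.
For the inductive step, assume it holds for an arbitrary m ≥ 1, so T(m) = m(m^3 + m^2 + 3m - 1).
Then T(m+1) = T(m) + (4m^3 + 9m^2 + 13m + 4) = (m(m^3 + m^2 + 3m - 1)) + (4m^3 + 9m^2 + 13m + 4).
Simplifying, T(m+1) = (m + 1)(m^3 + 4m^2 + 8m + 4) = (m+1)((m+1)^3 + (m+1)^2 + 3(m+1) - 1),
which is the closed form with t = m+1.
This completes the induction.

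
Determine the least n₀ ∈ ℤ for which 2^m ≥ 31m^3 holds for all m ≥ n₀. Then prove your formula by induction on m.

At m = 17: 131072 < 152303, so the inequality fails and n₀ ≥ 18. We prove 2^m ≥ 31m^3 for all m ≥ 18.
Base step (m = 18): 2^m = 262144 and 31m^3 = 180792, so 262144 ≥ 180792.
Inductive step: suppose the statement holds for some j ≥ 18, so 2^j ≥ 31j^3.
Then 2^(j + 1) = 2·(2^j) ≥ 2·(31j^3).
Also, for j ≥ 18 we have 2·(31j^3) ≥ 31(j+1)^3, since 2 ≥ (1 + 1/j)^3 for all j ≥ 18.
Combining, 2^(j + 1) ≥ 31(j+1)^3.
This completes the induction.
Hence the smallest such n₀ is 18.

n₀ = 18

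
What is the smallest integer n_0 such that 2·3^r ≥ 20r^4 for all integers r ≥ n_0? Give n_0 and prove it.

n_0 = 11

At r = 10: 118098 < 200000, so the inequality fails and n_0 ≥ 11. We prove 2·3^r ≥ 20r^4 for all r ≥ 11.
For the base case r = 11: 2·3^r = 354294 and 20r^4 = 292820, so 354294 ≥ 292820.
For the inductive step, assume it holds for an arbitrary j ≥ 11, so 2·3^j ≥ 20j^4.
Then 2·3^(j + 1) = 3·(2·3^j) ≥ 3·(20j^4).
Also, for j ≥ 11 we have 3·(20j^4) ≥ 20(j+1)^4, since 3 ≥ (1 + 1/j)^4 for all j ≥ 11.
Combining, 2·3^(j + 1) ≥ 20(j+1)^4.
Hence, by induction on r, the claim holds for every r ≥ 11.
Hence the smallest such n_0 is 11.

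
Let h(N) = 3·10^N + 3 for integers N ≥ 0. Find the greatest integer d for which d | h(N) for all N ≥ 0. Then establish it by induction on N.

d = 3

Computing the first values: h(0) = 6 and h(1) = 33; gcd(6, 33) = 3, so d ≤ 3.
We prove 3 | 3·10^N + 3 for all N ≥ 0 by induction on N.
Base step (N = 0): h(0) = 6 = 3·(2), so 3 | h(0).
For the inductive step, assume it holds for an arbitrary i ≥ 0, i.e. 3 | h(i). Then
h(i+1) = 3·10^(i+1) + 3 = 10·(3·10^i + 3) - 27 = 10·h(i) - 27. The first term is divisible by 3 by the inductive hypothesis, and -27 is divisible by 3. Hence 3 | h(i+1).
By the principle of mathematical induction, the result holds for all N ≥ 0.
Therefore the largest such d is 3.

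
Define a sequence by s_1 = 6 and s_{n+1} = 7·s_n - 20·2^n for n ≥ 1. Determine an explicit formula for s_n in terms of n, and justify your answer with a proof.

s_n = 2^(n + 2) - 2·7^(n - 1)

Computing the first terms: s_1 = 6, s_2 = 2, s_3 = -66. This suggests s_n = 2^(n + 2) - 2·7^(n - 1).
When n = 1: the formula gives 6 = 6 = s_1.
For the inductive step, assume it holds for an arbitrary r ≥ 1, so s_r = 2^(r + 2) - 2·7^(r - 1).
Then s_{r+1} = 7·s_r - 20·2^r = 7·(2^(r + 2) - 2·7^(r - 1)) - 20·2^r = 2^(r + 3) - 2·7^r = 2^((r+1) + 2) - 2·7^((r+1) - 1),
which is the claimed formula at n = r+1.
By induction, the statement is established for all n ≥ 1.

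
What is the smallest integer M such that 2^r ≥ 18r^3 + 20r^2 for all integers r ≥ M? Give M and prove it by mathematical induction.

At r = 16: 65536 < 78848, so the inequality fails and M ≥ 17. We prove 2^r ≥ 18r^3 + 20r^2 for all r ≥ 17.
Base step (r = 17): 2^r = 131072 and 18r^3 + 20r^2 = 94214, so 131072 ≥ 94214.
For the inductive step, assume it holds for an arbitrary j ≥ 17, so 2^j ≥ 18j^3 + 20j^2.
Then 2^(j + 1) = 2·(2^j) ≥ 2·(18j^3 + 20j^2).
Also, for j ≥ 17 we have 2·(18j^3 + 20j^2) ≥ 18(j+1)^3 + 20(j+1)^2, since 2·(18j^3 + 20j^2) − (18(j+1)^3 + 20(j+1)^2) = 18j^3 - 34j^2 - 94j - 38, which is nonnegative for all j ≥ 17.
Combining, 2^(j + 1) ≥ 18(j+1)^3 + 20(j+1)^2.
Hence, by induction on r, the claim holds for every r ≥ 17.
Hence the smallest such M is 17.

M = 17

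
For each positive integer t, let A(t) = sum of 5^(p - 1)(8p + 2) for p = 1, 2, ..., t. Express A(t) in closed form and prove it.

We claim A(t) = 2·5^t·t for all t ≥ 1.
When t = 1: A(1) = 10, and the closed form gives 10. They agree.
For the inductive step, assume it holds for an arbitrary p ≥ 1, so A(p) = 2·5^p·p.
Then A(p+1) = A(p) + (5^p(8p + 10)) = (2·5^p·p) + (5^p(8p + 10)).
Simplifying, A(p+1) = 10·5^p(p + 1) = 2·5^(p+1)·(p+1),
which is the closed form with t = p+1.
By induction, the statement is established for all t ≥ 1.

A(t) = 2·5^t·t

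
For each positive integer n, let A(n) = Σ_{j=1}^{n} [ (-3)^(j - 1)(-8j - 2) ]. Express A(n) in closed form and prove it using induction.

A(n) = (-3)^n(2n + 1) - 1

We claim A(n) = (-3)^n(2n + 1) - 1 for all n ≥ 1.
When n = 1: A(1) = -10, and the closed form gives -10. They agree.
Inductive step: assume the claim holds for n = j, so A(j) = (-3)^j(2j + 1) - 1.
Then A(j+1) = A(j) + ((-3)^j(-8j - 10)) = ((-3)^j(2j + 1) - 1) + ((-3)^j(-8j - 10)).
Simplifying, A(j+1) = -6(-3)^j·j - 9(-3)^j - 1 = (-3)^(j+1)(2(j+1) + 1) - 1,
which is the closed form with n = j+1.
Hence, by induction on n, the claim holds for every n ≥ 1.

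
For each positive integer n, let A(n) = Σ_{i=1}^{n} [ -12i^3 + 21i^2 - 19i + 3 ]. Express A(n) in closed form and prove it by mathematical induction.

A(n) = -n(3n^3 - n^2 + 2n + 3)

We claim A(n) = -n(3n^3 - n^2 + 2n + 3) for all n ≥ 1.
When n = 1: A(1) = -7, and the closed form gives -7. They agree.
Suppose the result is true for n = i, so A(i) = i(-3i^3 + i^2 - 2i - 3).
Then A(i+1) = A(i) + (-12i^3 - 15i^2 - 13i - 7) = (i(-3i^3 + i^2 - 2i - 3)) + (-12i^3 - 15i^2 - 13i - 7).
Simplifying, A(i+1) = -(i + 1)(3i^3 + 8i^2 + 9i + 7) = -(i+1)(3(i+1)^3 - (i+1)^2 + 2(i+1) + 3),
which is the closed form with n = i+1.
By the principle of mathematical induction, the result holds for all n ≥ 1.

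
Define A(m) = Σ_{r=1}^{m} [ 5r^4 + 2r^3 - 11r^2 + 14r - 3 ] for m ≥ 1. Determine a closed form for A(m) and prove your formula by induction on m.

A(m) = m(m^2 - m + 1)(m^2 + 4m + 2)

We claim A(m) = m(m^2 - m + 1)(m^2 + 4m + 2) for all m ≥ 1.
Base step (m = 1): A(1) = 7, and the closed form gives 7. They agree.
Suppose the result is true for m = r, so A(r) = r(r^4 + 3r^3 - r^2 + 2r + 2).
Then A(r+1) = A(r) + (5r^4 + 22r^3 + 25r^2 + 18r + 7) = (r(r^4 + 3r^3 - r^2 + 2r + 2)) + (5r^4 + 22r^3 + 25r^2 + 18r + 7).
Simplifying, A(r+1) = (r + 1)(r^2 + r + 1)(r^2 + 6r + 7) = (r+1)((r+1)^2 - (r+1) + 1)((r+1)^2 + 4(r+1) + 2),
which is the closed form with m = r+1.
By induction, the statement is established for all m ≥ 1.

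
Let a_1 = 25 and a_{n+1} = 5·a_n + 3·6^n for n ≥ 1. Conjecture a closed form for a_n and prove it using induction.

Computing the first terms: a_1 = 25, a_2 = 143, a_3 = 823. This suggests a_n = 7·5^(n - 1) + 3·6^n.
Base case (n = 1): the formula gives 25 = 25 = a_1.
For the inductive step, assume it holds for an arbitrary p ≥ 1, so a_p = 7·5^(p - 1) + 3·6^p.
Then a_{p+1} = 5·a_p + 3·6^p = 5·(7·5^(p - 1) + 3·6^p) + 3·6^p = 7·5^p + 3·6^(p + 1) = 7·5^((p+1) - 1) + 3·6^(p+1),
which is the claimed formula at n = p+1.
By the principle of mathematical induction, the result holds for all n ≥ 1.

a_n = 7·5^(n - 1) + 3·6^n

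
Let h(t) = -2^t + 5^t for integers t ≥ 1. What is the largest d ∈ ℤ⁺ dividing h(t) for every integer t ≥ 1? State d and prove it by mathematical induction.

Computing the first values: h(1) = 3 and h(2) = 21; gcd(3, 21) = 3, so d ≤ 3.
We prove 3 | -2^t + 5^t for all t ≥ 1 by induction on t.
Base case (t = 1): h(1) = 3 = 3·(1), so 3 | h(1).
Inductive step: suppose the statement holds for some m ≥ 1, i.e. 3 | h(m). Then
5^{m+1} − 2^{m+1} = 5·5^m − 2·2^m = 5·(5^m − 2^m) + (3)·2^m. The first term is divisible by 3 by the inductive hypothesis, and the second term (3)·2^m is divisible by 3 since 3 | 3. Hence 3 | h(m+1).
This completes the induction.
Therefore the largest such d is 3.

d = 3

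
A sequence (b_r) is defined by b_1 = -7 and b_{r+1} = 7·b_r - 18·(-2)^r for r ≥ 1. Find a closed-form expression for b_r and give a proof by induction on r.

b_r = -(-2)^(r + 1) - 3·7^(r - 1)

Computing the first terms: b_1 = -7, b_2 = -13, b_3 = -163. This suggests b_r = -(-2)^(r + 1) - 3·7^(r - 1).
Base step (r = 1): the formula gives -7 = -7 = b_1.
For the inductive step, assume it holds for an arbitrary i ≥ 1, so b_i = -(-2)^(i + 1) - 3·7^(i - 1).
Then b_{i+1} = 7·b_i - 18·(-2)^i = 7·(-(-2)^(i + 1) - 3·7^(i - 1)) - 18·(-2)^i = -(-2)^(i + 2) - 3·7^i = -(-2)^((i+1) + 1) - 3·7^((i+1) - 1),
which is the claimed formula at r = i+1.
By induction, the statement is established for all r ≥ 1.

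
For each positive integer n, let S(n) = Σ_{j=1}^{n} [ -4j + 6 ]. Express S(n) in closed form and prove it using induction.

We claim S(n) = -2n(n - 2) for all n ≥ 1.
For the base case n = 1: S(1) = 2, and the closed form gives 2. They agree.
Suppose the result is true for n = j, so S(j) = 2j(-j + 2).
Then S(j+1) = S(j) + (-4j + 2) = (2j(-j + 2)) + (-4j + 2).
Simplifying, S(j+1) = -2(j - 1)(j + 1) = -2(j+1)((j+1) - 2),
which is the closed form with n = j+1.
By the principle of mathematical induction, the result holds for all n ≥ 1.

S(n) = -2n(n - 2)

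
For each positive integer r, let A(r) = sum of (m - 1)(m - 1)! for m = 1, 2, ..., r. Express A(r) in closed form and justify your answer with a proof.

We claim A(r) = r! - 1 for all r ≥ 1.
When r = 1: A(1) = 0, and the closed form gives 0. They agree.
Suppose the result is true for r = m, so A(m) = m! - 1.
Then A(m+1) = A(m) + (m·m!) = (m! - 1) + (m·m!).
Simplifying, A(m+1) = (m+1)! - 1,
which is the closed form with r = m+1.
This completes the induction.

A(r) = r! - 1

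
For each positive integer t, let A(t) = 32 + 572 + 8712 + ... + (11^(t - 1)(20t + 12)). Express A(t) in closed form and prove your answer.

A(t) = 11^t(2t + 1) - 1

We claim A(t) = 11^t(2t + 1) - 1 for all t ≥ 1.
Base case (t = 1): A(1) = 32, and the closed form gives 32. They agree.
Inductive step: assume the claim holds for t = m, so A(m) = 11^m(2m + 1) - 1.
Then A(m+1) = A(m) + (11^m(20m + 32)) = (11^m(2m + 1) - 1) + (11^m(20m + 32)).
Simplifying, A(m+1) = 22·11^m·m + 33·11^m - 1 = 11^(m+1)(2(m+1) + 1) - 1,
which is the closed form with t = m+1.
By induction, the statement is established for all t ≥ 1.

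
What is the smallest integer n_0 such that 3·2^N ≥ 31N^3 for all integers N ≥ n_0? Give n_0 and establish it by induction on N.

n_0 = 16

At N = 15: 98304 < 104625, so the inequality fails and n_0 ≥ 16. We prove 3·2^N ≥ 31N^3 for all N ≥ 16.
Base case (N = 16): 3·2^N = 196608 and 31N^3 = 126976, so 196608 ≥ 126976.
For the inductive step, assume it holds for an arbitrary r ≥ 16, so 3·2^r ≥ 31r^3.
Then 3·2^(r + 1) = 2·(3·2^r) ≥ 2·(31r^3).
Also, for r ≥ 16 we have 2·(31r^3) ≥ 31(r+1)^3, since 2 ≥ (1 + 1/r)^3 for all r ≥ 16.
Combining, 3·2^(r + 1) ≥ 31(r+1)^3.
By induction, the statement is established for all N ≥ 16.
Hence the smallest such n_0 is 16.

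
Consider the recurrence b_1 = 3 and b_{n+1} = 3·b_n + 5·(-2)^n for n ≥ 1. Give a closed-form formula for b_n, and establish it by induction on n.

Computing the first terms: b_1 = 3, b_2 = -1, b_3 = 17. This suggests b_n = -(-2)^n + 3^(n - 1).
Base step (n = 1): the formula gives 3 = 3 = b_1.
Inductive step: suppose the statement holds for some p ≥ 1, so b_p = -(-2)^p + 3^(p - 1).
Then b_{p+1} = 3·b_p + 5·(-2)^p = 3·(-(-2)^p + 3^(p - 1)) + 5·(-2)^p = -(-2)^(p + 1) + 3^p = -(-2)^(p+1) + 3^((p+1) - 1),
which is the claimed formula at n = p+1.
By the principle of mathematical induction, the result holds for all n ≥ 1.

b_n = -(-2)^n + 3^(n - 1)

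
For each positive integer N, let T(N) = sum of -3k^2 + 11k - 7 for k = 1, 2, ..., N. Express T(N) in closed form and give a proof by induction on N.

T(N) = -N(N^2 - 4N + 2)

We claim T(N) = -N(N^2 - 4N + 2) for all N ≥ 1.
For the base case N = 1: T(1) = 1, and the closed form gives 1. They agree.
Inductive step: suppose the statement holds for some k ≥ 1, so T(k) = k(-k^2 + 4k - 2).
Then T(k+1) = T(k) + (-3k^2 + 5k + 1) = (k(-k^2 + 4k - 2)) + (-3k^2 + 5k + 1).
Simplifying, T(k+1) = -(k + 1)(k^2 - 2k - 1) = -(k+1)((k+1)^2 - 4(k+1) + 2),
which is the closed form with N = k+1.
Hence, by induction on N, the claim holds for every N ≥ 1.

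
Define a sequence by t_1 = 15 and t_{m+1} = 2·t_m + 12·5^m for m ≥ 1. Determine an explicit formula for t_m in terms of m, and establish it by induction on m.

t_m = -5·2^(m - 1) + 4·5^m

Computing the first terms: t_1 = 15, t_2 = 90, t_3 = 480. This suggests t_m = -5·2^(m - 1) + 4·5^m.
For the base case m = 1: the formula gives 15 = 15 = t_1.
Inductive step: assume the claim holds for m = k, so t_k = -5·2^(k - 1) + 4·5^k.
Then t_{k+1} = 2·t_k + 12·5^k = 2·(-5·2^(k - 1) + 4·5^k) + 12·5^k = -5·2^k + 4·5^(k + 1) = -5·2^((k+1) - 1) + 4·5^(k+1),
which is the claimed formula at m = k+1.
By the principle of mathematical induction, the result holds for all m ≥ 1.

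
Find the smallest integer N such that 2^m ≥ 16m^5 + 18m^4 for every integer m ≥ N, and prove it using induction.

N = 29

At m = 28: 268435456 < 286429696, so the inequality fails and N ≥ 29. We prove 2^m ≥ 16m^5 + 18m^4 for all m ≥ 29.
Base case (m = 29): 2^m = 536870912 and 16m^5 + 18m^4 = 340909442, so 536870912 ≥ 340909442.
For the inductive step, assume it holds for an arbitrary k ≥ 29, so 2^k ≥ 16k^5 + 18k^4.
Then 2^(k + 1) = 2·(2^k) ≥ 2·(16k^5 + 18k^4).
Also, for k ≥ 29 we have 2·(16k^5 + 18k^4) ≥ 16(k+1)^5 + 18(k+1)^4, since 2·(16k^5 + 18k^4) − (16(k+1)^5 + 18(k+1)^4) = 16k^5 - 62k^4 - 232k^3 - 268k^2 - 152k - 34, which is nonnegative for all k ≥ 29.
Combining, 2^(k + 1) ≥ 16(k+1)^5 + 18(k+1)^4.
Hence, by induction on m, the claim holds for every m ≥ 29.
Hence the smallest such N is 29.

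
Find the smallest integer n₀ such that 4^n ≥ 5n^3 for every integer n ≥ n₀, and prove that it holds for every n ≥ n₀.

At n = 4: 256 < 320, so the inequality fails and n₀ ≥ 5. We prove 4^n ≥ 5n^3 for all n ≥ 5.
For the base case n = 5: 4^n = 1024 and 5n^3 = 625, so 1024 ≥ 625.
Suppose the result is true for n = m, so 4^m ≥ 5m^3.
Then 4^(m + 1) = 4·(4^m) ≥ 4·(5m^3).
Also, for m ≥ 5 we have 4·(5m^3) ≥ 5(m+1)^3, since 4 ≥ (1 + 1/m)^3 for all m ≥ 5.
Combining, 4^(m + 1) ≥ 5(m+1)^3.
Hence, by induction on n, the claim holds for every n ≥ 5.
Hence the smallest such n₀ is 5.

n₀ = 5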